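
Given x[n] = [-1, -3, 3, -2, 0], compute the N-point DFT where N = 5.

X[k] = Σ(n=0 to 4) x[n] · ω_5^(nk)
where ω_5 = e^(-2πi/5)

Computing each X[k]:
X[0] = -3
X[1] = -2.7361-0.0858i
X[2] = 1.7361+6.5186i
X[3] = 1.7361-6.5186i
X[4] = -2.7361+0.0858i

X = [-3, -2.7361-0.0858i, 1.7361+6.5186i, 1.7361-6.5186i, -2.7361+0.0858i]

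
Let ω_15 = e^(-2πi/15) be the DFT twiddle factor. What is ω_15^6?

ω_15^6 = e^(-2πi·6/15)
= cos(-2π·6/15) + i·sin(-2π·6/15)
= cos(-12π/15) + i·sin(-12π/15)

ω_15^6 = cos(-12π/15) + i·sin(-12π/15) = -0.8090-0.5878i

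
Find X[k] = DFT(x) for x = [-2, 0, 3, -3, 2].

X[k] = Σ(n=0 to 4) x[n] · ω_5^(nk)
where ω_5 = e^(-2πi/5)

Computing each X[k]:
X[0] = 0
X[1] = -1.3820-1.6246i
X[2] = -3.6180+6.8819i
X[3] = -3.6180-6.8819i
X[4] = -1.3820+1.6246i

X = [0, -1.3820-1.6246i, -3.6180+6.8819i, -3.6180-6.8819i, -1.3820+1.6246i]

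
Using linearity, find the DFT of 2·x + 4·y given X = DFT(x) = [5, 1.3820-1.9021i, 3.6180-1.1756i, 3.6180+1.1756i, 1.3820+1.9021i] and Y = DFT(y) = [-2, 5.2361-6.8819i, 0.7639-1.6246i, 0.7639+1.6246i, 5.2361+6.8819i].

By linearity: DFT(2x + 4y) = 2·DFT(x) + 4·DFT(y)
= 2·[5, 1.3820-1.9021i, 3.6180-1.1756i, 3.6180+1.1756i, 1.3820+1.9021i] + 4·[-2, 5.2361-6.8819i, 0.7639-1.6246i, 0.7639+1.6246i, 5.2361+6.8819i]

Computing element-wise:
Z[0] = 2·(5) + 4·(-2) = 2
Z[1] = 2·(1.3820-1.9021i) + 4·(5.2361-6.8819i) = 23.7084-31.3318i
Z[2] = 2·(3.6180-1.1756i) + 4·(0.7639-1.6246i) = 10.2916-8.8496i
Z[3] = 2·(3.6180+1.1756i) + 4·(0.7639+1.6246i) = 10.2916+8.8496i
Z[4] = 2·(1.3820+1.9021i) + 4·(5.2361+6.8819i) = 23.7084+31.3318i

DFT(2x + 4y) = 2·X + 4·Y = [2, 23.7084-31.3318i, 10.2916-8.8496i, 10.2916+8.8496i, 23.7084+31.3318i]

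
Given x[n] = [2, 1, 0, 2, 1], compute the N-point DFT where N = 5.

X[k] = Σ(n=0 to 4) x[n] · ω_5^(nk)
where ω_5 = e^(-2πi/5)

Computing each X[k]:
X[0] = 6
X[1] = 1.0000+1.1756i
X[2] = 1.0000-1.9021i
X[3] = 1.0000+1.9021i
X[4] = 1.0000-1.1756i

X = [6, 1.0000+1.1756i, 1.0000-1.9021i, 1.0000+1.9021i, 1.0000-1.1756i]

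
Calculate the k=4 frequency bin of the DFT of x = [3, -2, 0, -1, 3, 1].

X[4] = Σ(n=0 to 5) x[n] · ω_6^(4n) where ω_6 = e^(-2πi/6)
= (3)·ω_6^0 + (-2)·ω_6^4 + (0)·ω_6^8 + (-1)·ω_6^12 + (3)·ω_6^16 + (1)·ω_6^20

X[4] = 1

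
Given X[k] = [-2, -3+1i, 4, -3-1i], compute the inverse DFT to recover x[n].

x[n] = (1/4) Σ(k=0 to 3) X[k] · e^(2πikn/4)

Computing each x[n]:
x[0] = -1
x[1] = -2
x[2] = 2
x[3] = -1

x = [-1, -2, 2, -1]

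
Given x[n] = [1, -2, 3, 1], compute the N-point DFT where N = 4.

X[k] = Σ(n=0 to 3) x[n] · ω_4^(nk)
where ω_4 = e^(-2πi/4)

Computing each X[k]:
X[0] = 3
X[1] = -2+3i
X[2] = 5
X[3] = -2-3i

X = [3, -2+3i, 5, -2-3i]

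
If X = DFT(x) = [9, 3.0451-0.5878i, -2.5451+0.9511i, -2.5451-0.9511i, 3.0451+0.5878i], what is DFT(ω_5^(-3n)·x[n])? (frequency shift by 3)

Modulation property: DFT(ω_5^(-3n)·x[n]) = X[(k-3) mod 5], so circularly shift X by 3 positions.

X[k-3] = [-2.5451+0.9511i, -2.5451-0.9511i, 3.0451+0.5878i, 9, 3.0451-0.5878i]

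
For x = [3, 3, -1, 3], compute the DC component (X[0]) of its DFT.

X[0] = Σ(n=0 to 3) x[n] · ω_4^0 = Σ x[n]
= (3) + (3) + (-1) + (3)

X[0] = 8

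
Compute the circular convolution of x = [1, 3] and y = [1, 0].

(x ⊛ y)[n] = Σ(m=0 to 1) x[m] · y[(n-m) mod 2]

Computing each output sample:
(x ⊛ y)[0] = 1
(x ⊛ y)[1] = 3

x ⊛ y = [1, 3]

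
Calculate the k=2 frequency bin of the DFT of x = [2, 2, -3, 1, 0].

X[2] = Σ(n=0 to 4) x[n] · ω_5^(2n) where ω_5 = e^(-2πi/5)
= (2)·ω_5^0 + (2)·ω_5^2 + (-3)·ω_5^4 + (1)·ω_5^6 + (0)·ω_5^8

X[2] = -0.2361-4.9798i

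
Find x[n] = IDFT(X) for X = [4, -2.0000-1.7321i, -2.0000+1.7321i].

x[n] = (1/3) Σ(k=0 to 2) X[k] · e^(2πikn/3)

Computing each x[n]:
x[0] = 0
x[1] = 3
x[2] = 1

x = [0, 3, 1]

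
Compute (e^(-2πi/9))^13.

Since ω_9^9 = 1, powers reduce modulo 9.
13 mod 9 = 4
So ω_9^13 = ω_9^4 = e^(-2πi·4/9)

ω_9^13 = ω_9^4 = -0.9397-0.3420i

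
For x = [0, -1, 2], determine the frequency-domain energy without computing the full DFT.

Parseval: Σ|x[n]|² = (1/N)Σ|X[k]|², so Σ|X[k]|² = N·Σ|x[n]|² = 3·5.0000

Σ|X[k]|² = N·Σ|x[n]|² = 3·5.0000 = 15.0000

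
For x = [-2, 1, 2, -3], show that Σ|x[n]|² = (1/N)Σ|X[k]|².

Time domain:
Σ|x[n]|² = |-2|² + |1|² + |2|² + |-3|² = 18.0000

Frequency domain:
(1/4)Σ|X[k]|² = (1/4)(|-2|² + |-4-4i|² + |2|² + |-4+4i|²) = (1/4)·72.0000 = 18.0000

Both sides agree, confirming Parseval's theorem.

Σ|x[n]|² = (1/N)Σ|X[k]|² = 18.0000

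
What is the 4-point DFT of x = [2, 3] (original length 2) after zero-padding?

Original 2-point DFT: [5, -1]
Zero-padded 4-point DFT provides frequency interpolation.

DFT_4([x, 0, ...]) = [5, 2-3i, -1, 2+3i]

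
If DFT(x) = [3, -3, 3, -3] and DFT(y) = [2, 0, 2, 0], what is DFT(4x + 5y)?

By linearity: DFT(4x + 5y) = 4·DFT(x) + 5·DFT(y)
= 4·[3, -3, 3, -3] + 5·[2, 0, 2, 0]

Computing element-wise:
Z[0] = 4·(3) + 5·(2) = 22
Z[1] = 4·(-3) + 5·(0) = -12
Z[2] = 4·(3) + 5·(2) = 22
Z[3] = 4·(-3) + 5·(0) = -12

DFT(4x + 5y) = 4·X + 5·Y = [22, -12, 22, -12]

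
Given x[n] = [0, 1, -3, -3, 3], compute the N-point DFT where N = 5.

X[k] = Σ(n=0 to 4) x[n] · ω_5^(nk)
where ω_5 = e^(-2πi/5)

Computing each X[k]:
X[0] = -2
X[1] = 6.0902+1.9021i
X[2] = -5.0902+1.1756i
X[3] = -5.0902-1.1756i
X[4] = 6.0902-1.9021i

X = [-2, 6.0902+1.9021i, -5.0902+1.1756i, -5.0902-1.1756i, 6.0902-1.9021i]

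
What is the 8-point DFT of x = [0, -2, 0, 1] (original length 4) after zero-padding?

Original 4-point DFT: [-1, 3i, 1, -3i]
Zero-padded 8-point DFT provides frequency interpolation.

DFT_8([x, 0, ...]) = [-1, -2.1213+0.7071i, 3i, 2.1213+0.7071i, 1, 2.1213-0.7071i, -3i, -2.1213-0.7071i]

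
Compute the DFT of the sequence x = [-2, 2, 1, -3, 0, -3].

X[k] = Σ(n=0 to 5) x[n] · ω_6^(nk)
where ω_6 = e^(-2πi/6)

Computing each X[k]:
X[0] = -5
X[1] = -5.1962i
X[2] = -5.0000-3.4641i
X[3] = 3
X[4] = -5.0000+3.4641i
X[5] = 5.1962i

X = [-5, -5.1962i, -5.0000-3.4641i, 3, -5.0000+3.4641i, 5.1962i]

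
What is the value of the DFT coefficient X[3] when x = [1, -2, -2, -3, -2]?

X[3] = Σ(n=0 to 4) x[n] · ω_5^(3n) where ω_5 = e^(-2πi/5)
= (1)·ω_5^0 + (-2)·ω_5^3 + (-2)·ω_5^6 + (-3)·ω_5^9 + (-2)·ω_5^12

X[3] = 2.6910-0.9511i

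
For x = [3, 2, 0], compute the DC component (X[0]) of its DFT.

X[0] = Σ(n=0 to 2) x[n] · ω_3^0 = Σ x[n]
= (3) + (2) + (0)

X[0] = 5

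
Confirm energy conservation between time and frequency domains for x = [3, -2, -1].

Time domain:
Σ|x[n]|² = |3|² + |-2|² + |-1|² = 14.0000

Frequency domain:
(1/3)Σ|X[k]|² = (1/3)(|0|² + |4.5000+0.8660i|² + |4.5000-0.8660i|²) = (1/3)·42.0000 = 14.0000

Both sides agree, confirming Parseval's theorem.

Σ|x[n]|² = (1/N)Σ|X[k]|² = 14.0000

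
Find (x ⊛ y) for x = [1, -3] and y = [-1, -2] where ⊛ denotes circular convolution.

(x ⊛ y)[n] = Σ(m=0 to 1) x[m] · y[(n-m) mod 2]

Computing each output sample:
(x ⊛ y)[0] = 5
(x ⊛ y)[1] = 1

x ⊛ y = [5, 1]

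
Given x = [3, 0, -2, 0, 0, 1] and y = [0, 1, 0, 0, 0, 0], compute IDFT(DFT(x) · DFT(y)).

(x ⊛ y)[n] = Σ(m=0 to 5) x[m] · y[(n-m) mod 6]

Computing each output sample:
(x ⊛ y)[0] = 1
(x ⊛ y)[1] = 3
(x ⊛ y)[2] = 0
(x ⊛ y)[3] = -2
(x ⊛ y)[4] = 0
(x ⊛ y)[5] = 0

x ⊛ y = [1, 3, 0, -2, 0, 0]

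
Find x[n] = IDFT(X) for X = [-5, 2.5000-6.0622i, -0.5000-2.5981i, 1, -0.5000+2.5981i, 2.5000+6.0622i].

x[n] = (1/6) Σ(k=0 to 5) X[k] · e^(2πikn/6)

Computing each x[n]:
x[0] = 0
x[1] = 2
x[2] = 0
x[3] = -2
x[4] = -2
x[5] = -3

x = [0, 2, 0, -2, -2, -3]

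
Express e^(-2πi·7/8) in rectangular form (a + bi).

ω_8^7 = e^(-2πi·7/8)
= cos(-2π·7/8) + i·sin(-2π·7/8)
= cos(-14π/8) + i·sin(-14π/8)

ω_8^7 = cos(-14π/8) + i·sin(-14π/8) = 0.7071+0.7071i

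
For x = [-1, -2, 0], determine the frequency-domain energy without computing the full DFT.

Parseval: Σ|x[n]|² = (1/N)Σ|X[k]|², so Σ|X[k]|² = N·Σ|x[n]|² = 3·5.0000

Σ|X[k]|² = N·Σ|x[n]|² = 3·5.0000 = 15.0000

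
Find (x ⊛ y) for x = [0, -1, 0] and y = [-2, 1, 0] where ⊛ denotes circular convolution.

(x ⊛ y)[n] = Σ(m=0 to 2) x[m] · y[(n-m) mod 3]

Computing each output sample:
(x ⊛ y)[0] = 0
(x ⊛ y)[1] = 2
(x ⊛ y)[2] = -1

x ⊛ y = [0, 2, -1]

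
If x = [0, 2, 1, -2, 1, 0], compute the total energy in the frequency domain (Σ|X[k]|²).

Parseval: Σ|x[n]|² = (1/N)Σ|X[k]|², so Σ|X[k]|² = N·Σ|x[n]|² = 6·10.0000

Σ|X[k]|² = N·Σ|x[n]|² = 6·10.0000 = 60.0000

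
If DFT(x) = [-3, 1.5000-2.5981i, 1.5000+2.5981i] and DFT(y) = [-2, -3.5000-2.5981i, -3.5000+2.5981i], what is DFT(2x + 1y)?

By linearity: DFT(2x + 1y) = 2·DFT(x) + 1·DFT(y)
= 2·[-3, 1.5000-2.5981i, 1.5000+2.5981i] + 1·[-2, -3.5000-2.5981i, -3.5000+2.5981i]

Computing element-wise:
Z[0] = 2·(-3) + 1·(-2) = -8
Z[1] = 2·(1.5000-2.5981i) + 1·(-3.5000-2.5981i) = -0.5000-7.7943i
Z[2] = 2·(1.5000+2.5981i) + 1·(-3.5000+2.5981i) = -0.5000+7.7943i

DFT(2x + 1y) = 2·X + 1·Y = [-8, -0.5000-7.7943i, -0.5000+7.7943i]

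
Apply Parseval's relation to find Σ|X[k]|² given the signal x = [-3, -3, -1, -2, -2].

Parseval: Σ|x[n]|² = (1/N)Σ|X[k]|², so Σ|X[k]|² = N·Σ|x[n]|² = 5·27.0000

Σ|X[k]|² = N·Σ|x[n]|² = 5·27.0000 = 135.0000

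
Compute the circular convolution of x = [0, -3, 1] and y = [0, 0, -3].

(x ⊛ y)[n] = Σ(m=0 to 2) x[m] · y[(n-m) mod 3]

Computing each output sample:
(x ⊛ y)[0] = 9
(x ⊛ y)[1] = -3
(x ⊛ y)[2] = 0

x ⊛ y = [9, -3, 0]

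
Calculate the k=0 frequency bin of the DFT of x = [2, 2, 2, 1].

X[0] = Σ(n=0 to 3) x[n] · ω_4^0 = Σ x[n]
= (2) + (2) + (2) + (1)

X[0] = 7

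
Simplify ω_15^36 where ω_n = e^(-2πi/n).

Since ω_15^15 = 1, powers reduce modulo 15.
36 mod 15 = 6
So ω_15^36 = ω_15^6 = e^(-2πi·6/15)

ω_15^36 = ω_15^6 = -0.8090-0.5878i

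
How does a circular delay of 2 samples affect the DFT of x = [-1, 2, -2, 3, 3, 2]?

Time shift by 2: X_shifted[k] = ω_6^(2k) · X[k]
Shifted x = [3, 2, -1, 2, -2, 3]

DFT(x[n-2]) = [7, 5, 4.0000+1.7321i, -7, 4.0000-1.7321i, 5]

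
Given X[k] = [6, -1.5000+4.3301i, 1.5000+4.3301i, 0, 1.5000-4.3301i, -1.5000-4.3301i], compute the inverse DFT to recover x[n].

x[n] = (1/6) Σ(k=0 to 5) X[k] · e^(2πikn/6)

Computing each x[n]:
x[0] = 1
x[1] = -2
x[2] = 1
x[3] = 2
x[4] = 1
x[5] = 3

x = [1, -2, 1, 2, 1, 3]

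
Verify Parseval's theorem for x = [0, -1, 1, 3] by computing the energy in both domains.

Time domain:
Σ|x[n]|² = |0|² + |-1|² + |1|² + |3|² = 11.0000

Frequency domain:
(1/4)Σ|X[k]|² = (1/4)(|3|² + |-1+4i|² + |-1|² + |-1-4i|²) = (1/4)·44.0000 = 11.0000

Both sides agree, confirming Parseval's theorem.

Σ|x[n]|² = (1/N)Σ|X[k]|² = 11.0000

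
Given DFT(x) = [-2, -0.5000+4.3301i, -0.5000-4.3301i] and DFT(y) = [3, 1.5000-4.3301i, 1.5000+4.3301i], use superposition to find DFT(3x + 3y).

By linearity: DFT(3x + 3y) = 3·DFT(x) + 3·DFT(y)
= 3·[-2, -0.5000+4.3301i, -0.5000-4.3301i] + 3·[3, 1.5000-4.3301i, 1.5000+4.3301i]

Computing element-wise:
Z[0] = 3·(-2) + 3·(3) = 3
Z[1] = 3·(-0.5000+4.3301i) + 3·(1.5000-4.3301i) = 3
Z[2] = 3·(-0.5000-4.3301i) + 3·(1.5000+4.3301i) = 3

DFT(3x + 3y) = 3·X + 3·Y = [3, 3, 3]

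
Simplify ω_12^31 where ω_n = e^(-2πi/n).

Since ω_12^12 = 1, powers reduce modulo 12.
31 mod 12 = 7
So ω_12^31 = ω_12^7 = e^(-2πi·7/12)

ω_12^31 = ω_12^7 = -0.8660+0.5000i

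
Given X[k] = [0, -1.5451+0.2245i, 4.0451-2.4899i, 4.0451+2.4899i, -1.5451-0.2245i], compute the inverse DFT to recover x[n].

x[n] = (1/5) Σ(k=0 to 4) X[k] · e^(2πikn/5)

Computing each x[n]:
x[0] = 1
x[1] = -1
x[2] = 0
x[3] = 2
x[4] = -2

x = [1, -1, 0, 2, -2]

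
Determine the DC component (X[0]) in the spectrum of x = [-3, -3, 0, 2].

X[0] = Σ(n=0 to 3) x[n] · ω_4^0 = Σ x[n]
= (-3) + (-3) + (0) + (2)

X[0] = -4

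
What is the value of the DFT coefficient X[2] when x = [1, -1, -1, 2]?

X[2] = Σ(n=0 to 3) x[n] · ω_4^(2n) where ω_4 = e^(-2πi/4)
= (1)·ω_4^0 + (-1)·ω_4^2 + (-1)·ω_4^4 + (2)·ω_4^6

X[2] = -1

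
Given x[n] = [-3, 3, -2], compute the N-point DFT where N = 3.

X[k] = Σ(n=0 to 2) x[n] · ω_3^(nk)
where ω_3 = e^(-2πi/3)

Computing each X[k]:
X[0] = -2
X[1] = -3.5000-4.3301i
X[2] = -3.5000+4.3301i

X = [-2, -3.5000-4.3301i, -3.5000+4.3301i]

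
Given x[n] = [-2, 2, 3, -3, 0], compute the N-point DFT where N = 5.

X[k] = Σ(n=0 to 4) x[n] · ω_5^(nk)
where ω_5 = e^(-2πi/5)

Computing each X[k]:
X[0] = 0
X[1] = -1.3820-5.4288i
X[2] = -3.6180+4.5308i
X[3] = -3.6180-4.5308i
X[4] = -1.3820+5.4288i

X = [0, -1.3820-5.4288i, -3.6180+4.5308i, -3.6180-4.5308i, -1.3820+5.4288i]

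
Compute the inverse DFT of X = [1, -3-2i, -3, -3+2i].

x[n] = (1/4) Σ(k=0 to 3) X[k] · e^(2πikn/4)

Computing each x[n]:
x[0] = -2
x[1] = 2
x[2] = 1
x[3] = 0

x = [-2, 2, 1, 0]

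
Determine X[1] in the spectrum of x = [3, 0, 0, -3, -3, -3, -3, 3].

X[1] = Σ(n=0 to 7) x[n] · ω_8^(1n) where ω_8 = e^(-2πi/8)
= (3)·ω_8^0 + (0)·ω_8^1 + (0)·ω_8^2 + (-3)·ω_8^3 + (-3)·ω_8^4 + (-3)·ω_8^5 + (-3)·ω_8^6 + (3)·ω_8^7

X[1] = 12.3640-0.8787i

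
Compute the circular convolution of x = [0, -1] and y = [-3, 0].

(x ⊛ y)[n] = Σ(m=0 to 1) x[m] · y[(n-m) mod 2]

Computing each output sample:
(x ⊛ y)[0] = 0
(x ⊛ y)[1] = 3

x ⊛ y = [0, 3]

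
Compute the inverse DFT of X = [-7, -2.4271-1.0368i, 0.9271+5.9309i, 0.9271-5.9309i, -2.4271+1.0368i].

x[n] = (1/5) Σ(k=0 to 4) X[k] · e^(2πikn/5)

Computing each x[n]:
x[0] = -2
x[1] = -3
x[2] = 2
x[3] = -3
x[4] = -1

x = [-2, -3, 2, -3, -1]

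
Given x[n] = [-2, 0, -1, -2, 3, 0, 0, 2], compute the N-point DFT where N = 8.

X[k] = Σ(n=0 to 7) x[n] · ω_8^(nk)
where ω_8 = e^(-2πi/8)

Computing each X[k]:
X[0] = 0
X[1] = -2.1716+3.8284i
X[2] = 2
X[3] = -7.8284+1.8284i
X[4] = 0
X[5] = -7.8284-1.8284i
X[6] = 2
X[7] = -2.1716-3.8284i

X = [0, -2.1716+3.8284i, 2, -7.8284+1.8284i, 0, -7.8284-1.8284i, 2, -2.1716-3.8284i]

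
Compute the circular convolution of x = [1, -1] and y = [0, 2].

(x ⊛ y)[n] = Σ(m=0 to 1) x[m] · y[(n-m) mod 2]

Computing each output sample:
(x ⊛ y)[0] = -2
(x ⊛ y)[1] = 2

x ⊛ y = [-2, 2]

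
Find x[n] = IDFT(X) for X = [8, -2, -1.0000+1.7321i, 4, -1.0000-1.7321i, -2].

x[n] = (1/6) Σ(k=0 to 5) X[k] · e^(2πikn/6)

Computing each x[n]:
x[0] = 1
x[1] = 0
x[2] = 3
x[3] = 1
x[4] = 2
x[5] = 1

x = [1, 0, 3, 1, 2, 1]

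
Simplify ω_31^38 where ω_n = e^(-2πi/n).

Since ω_31^31 = 1, powers reduce modulo 31.
38 mod 31 = 7
So ω_31^38 = ω_31^7 = e^(-2πi·7/31)

ω_31^38 = ω_31^7 = 0.1514-0.9885i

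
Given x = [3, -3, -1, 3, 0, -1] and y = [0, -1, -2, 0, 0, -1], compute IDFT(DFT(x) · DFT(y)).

(x ⊛ y)[n] = Σ(m=0 to 5) x[m] · y[(n-m) mod 6]

Computing each output sample:
(x ⊛ y)[0] = 4
(x ⊛ y)[1] = 0
(x ⊛ y)[2] = -6
(x ⊛ y)[3] = 7
(x ⊛ y)[4] = 0
(x ⊛ y)[5] = -9

x ⊛ y = [4, 0, -6, 7, 0, -9]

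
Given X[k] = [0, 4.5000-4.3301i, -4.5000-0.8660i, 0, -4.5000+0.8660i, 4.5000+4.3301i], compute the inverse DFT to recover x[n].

x[n] = (1/6) Σ(k=0 to 5) X[k] · e^(2πikn/6)

Computing each x[n]:
x[0] = 0
x[1] = 3
x[2] = 1
x[3] = -3
x[4] = -1
x[5] = 0

x = [0, 3, 1, -3, -1, 0]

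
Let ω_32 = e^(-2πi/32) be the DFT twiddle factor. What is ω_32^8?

ω_32^8 = e^(-2πi·8/32)
= cos(-2π·8/32) + i·sin(-2π·8/32)
= cos(-16π/32) + i·sin(-16π/32)

ω_32^8 = cos(-16π/32) + i·sin(-16π/32) = -1i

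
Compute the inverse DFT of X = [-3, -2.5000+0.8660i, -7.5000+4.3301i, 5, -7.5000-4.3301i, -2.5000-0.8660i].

x[n] = (1/6) Σ(k=0 to 5) X[k] · e^(2πikn/6)

Computing each x[n]:
x[0] = -3
x[1] = -2
x[2] = 3
x[3] = -3
x[4] = 1
x[5] = 1

x = [-3, -2, 3, -3, 1, 1]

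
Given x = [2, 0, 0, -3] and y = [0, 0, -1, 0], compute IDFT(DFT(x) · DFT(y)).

(x ⊛ y)[n] = Σ(m=0 to 3) x[m] · y[(n-m) mod 4]

Computing each output sample:
(x ⊛ y)[0] = 0
(x ⊛ y)[1] = 3
(x ⊛ y)[2] = -2
(x ⊛ y)[3] = 0

x ⊛ y = [0, 3, -2, 0]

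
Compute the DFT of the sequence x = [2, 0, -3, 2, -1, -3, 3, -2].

X[k] = Σ(n=0 to 7) x[n] · ω_8^(nk)
where ω_8 = e^(-2πi/8)

Computing each X[k]:
X[0] = -2
X[1] = 2.2929+1.0503i
X[2] = 1+3i
X[3] = 3.7071-10.9497i
X[4] = 4
X[5] = 3.7071+10.9497i
X[6] = 1-3i
X[7] = 2.2929-1.0503i

X = [-2, 2.2929+1.0503i, 1+3i, 3.7071-10.9497i, 4, 3.7071+10.9497i, 1-3i, 2.2929-1.0503i]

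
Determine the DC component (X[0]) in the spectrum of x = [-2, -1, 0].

X[0] = Σ(n=0 to 2) x[n] · ω_3^0 = Σ x[n]
= (-2) + (-1) + (0)

X[0] = -3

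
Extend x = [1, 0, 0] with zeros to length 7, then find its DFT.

Original 3-point DFT: [1, 1, 1]
Zero-padded 7-point DFT provides frequency interpolation.

DFT_7([x, 0, ...]) = [1, 1, 1, 1, 1, 1, 1]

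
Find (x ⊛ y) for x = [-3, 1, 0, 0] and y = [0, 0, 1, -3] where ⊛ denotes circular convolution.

(x ⊛ y)[n] = Σ(m=0 to 3) x[m] · y[(n-m) mod 4]

Computing each output sample:
(x ⊛ y)[0] = -3
(x ⊛ y)[1] = 0
(x ⊛ y)[2] = -3
(x ⊛ y)[3] = 10

x ⊛ y = [-3, 0, -3, 10]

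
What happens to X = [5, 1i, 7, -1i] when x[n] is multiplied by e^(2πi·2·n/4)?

Modulation property: DFT(ω_4^(-2n)·x[n]) = X[(k-2) mod 4], so circularly shift X by 2 positions.

X[k-2] = [7, -1i, 5, 1i]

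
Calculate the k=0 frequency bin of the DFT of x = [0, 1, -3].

X[0] = Σ(n=0 to 2) x[n] · ω_3^0 = Σ x[n]
= (0) + (1) + (-3)

X[0] = -2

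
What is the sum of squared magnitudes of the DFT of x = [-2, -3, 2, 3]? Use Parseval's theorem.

Parseval: Σ|x[n]|² = (1/N)Σ|X[k]|², so Σ|X[k]|² = N·Σ|x[n]|² = 4·26.0000

Σ|X[k]|² = N·Σ|x[n]|² = 4·26.0000 = 104.0000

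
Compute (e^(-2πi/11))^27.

Since ω_11^11 = 1, powers reduce modulo 11.
27 mod 11 = 5
So ω_11^27 = ω_11^5 = e^(-2πi·5/11)

ω_11^27 = ω_11^5 = -0.9595-0.2817i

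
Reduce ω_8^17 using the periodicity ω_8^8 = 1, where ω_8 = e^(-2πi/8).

Since ω_8^8 = 1, powers reduce modulo 8.
17 mod 8 = 1
So ω_8^17 = ω_8^1 = e^(-2πi·1/8)

ω_8^17 = ω_8^1 = 0.7071-0.7071i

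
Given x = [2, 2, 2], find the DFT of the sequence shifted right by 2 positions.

Time shift by 2: X_shifted[k] = ω_3^(2k) · X[k]
Shifted x = [2, 2, 2]

DFT(x[n-2]) = [6, 0, 0]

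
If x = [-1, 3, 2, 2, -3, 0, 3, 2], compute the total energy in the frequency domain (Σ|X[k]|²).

Parseval: Σ|x[n]|² = (1/N)Σ|X[k]|², so Σ|X[k]|² = N·Σ|x[n]|² = 8·40.0000

Σ|X[k]|² = N·Σ|x[n]|² = 8·40.0000 = 320.0000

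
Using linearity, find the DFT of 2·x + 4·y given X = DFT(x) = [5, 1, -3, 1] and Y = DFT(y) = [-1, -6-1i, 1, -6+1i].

By linearity: DFT(2x + 4y) = 2·DFT(x) + 4·DFT(y)
= 2·[5, 1, -3, 1] + 4·[-1, -6-1i, 1, -6+1i]

Computing element-wise:
Z[0] = 2·(5) + 4·(-1) = 6
Z[1] = 2·(1) + 4·(-6-1i) = -22-4i
Z[2] = 2·(-3) + 4·(1) = -2
Z[3] = 2·(1) + 4·(-6+1i) = -22+4i

DFT(2x + 4y) = 2·X + 4·Y = [6, -22-4i, -2, -22+4i]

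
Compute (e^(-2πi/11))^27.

Since ω_11^11 = 1, powers reduce modulo 11.
27 mod 11 = 5
So ω_11^27 = ω_11^5 = e^(-2πi·5/11)

ω_11^27 = ω_11^5 = -0.9595-0.2817i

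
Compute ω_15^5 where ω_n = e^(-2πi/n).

ω_15^5 = e^(-2πi·5/15)
= cos(-2π·5/15) + i·sin(-2π·5/15)
= cos(-10π/15) + i·sin(-10π/15)

ω_15^5 = cos(-10π/15) + i·sin(-10π/15) = -0.5000-0.8660i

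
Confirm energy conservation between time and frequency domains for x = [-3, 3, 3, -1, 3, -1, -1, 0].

Time domain:
Σ|x[n]|² = |-3|² + |3|² + |3|² + |-1|² + |3|² + |-1|² + |-1|² + |0|² = 39.0000

Frequency domain:
(1/8)Σ|X[k]|² = (1/8)(|3|² + |-2.4645-6.1213i|² + |-2-3i|² + |-9.5355+1.8787i|² + |1|² + |-9.5355-1.8787i|² + |-2+3i|² + |-2.4645+6.1213i|²) = (1/8)·312.0000 = 39.0000

Both sides agree, confirming Parseval's theorem.

Σ|x[n]|² = (1/N)Σ|X[k]|² = 39.0000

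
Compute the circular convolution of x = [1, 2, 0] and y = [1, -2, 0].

(x ⊛ y)[n] = Σ(m=0 to 2) x[m] · y[(n-m) mod 3]

Computing each output sample:
(x ⊛ y)[0] = 1
(x ⊛ y)[1] = 0
(x ⊛ y)[2] = -4

x ⊛ y = [1, 0, -4]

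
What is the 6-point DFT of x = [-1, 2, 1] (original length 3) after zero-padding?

Original 3-point DFT: [2, -2.5000-0.8660i, -2.5000+0.8660i]
Zero-padded 6-point DFT provides frequency interpolation.

DFT_6([x, 0, ...]) = [2, -0.5000-2.5981i, -2.5000-0.8660i, -2, -2.5000+0.8660i, -0.5000+2.5981i]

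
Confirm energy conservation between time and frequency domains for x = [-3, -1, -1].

Time domain:
Σ|x[n]|² = |-3|² + |-1|² + |-1|² = 11.0000

Frequency domain:
(1/3)Σ|X[k]|² = (1/3)(|-5|² + |-2|² + |-2|²) = (1/3)·33.0000 = 11.0000

Both sides agree, confirming Parseval's theorem.

Σ|x[n]|² = (1/N)Σ|X[k]|² = 11.0000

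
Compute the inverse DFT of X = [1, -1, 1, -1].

x[n] = (1/4) Σ(k=0 to 3) X[k] · e^(2πikn/4)

Computing each x[n]:
x[0] = 0
x[1] = 0
x[2] = 1
x[3] = 0

x = [0, 0, 1, 0]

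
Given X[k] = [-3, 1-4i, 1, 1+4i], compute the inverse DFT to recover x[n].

x[n] = (1/4) Σ(k=0 to 3) X[k] · e^(2πikn/4)

Computing each x[n]:
x[0] = 0
x[1] = 1
x[2] = -1
x[3] = -3

x = [0, 1, -1, -3]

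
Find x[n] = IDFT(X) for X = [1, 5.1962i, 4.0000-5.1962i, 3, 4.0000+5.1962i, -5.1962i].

x[n] = (1/6) Σ(k=0 to 5) X[k] · e^(2πikn/6)

Computing each x[n]:
x[0] = 2
x[1] = -1
x[2] = -3
x[3] = 1
x[4] = 3
x[5] = -1

x = [2, -1, -3, 1, 3, -1]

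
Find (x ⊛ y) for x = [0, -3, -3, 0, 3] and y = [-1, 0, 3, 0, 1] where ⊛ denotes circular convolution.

(x ⊛ y)[n] = Σ(m=0 to 4) x[m] · y[(n-m) mod 5]

Computing each output sample:
(x ⊛ y)[0] = -3
(x ⊛ y)[1] = 9
(x ⊛ y)[2] = 3
(x ⊛ y)[3] = -6
(x ⊛ y)[4] = -12

x ⊛ y = [-3, 9, 3, -6, -12]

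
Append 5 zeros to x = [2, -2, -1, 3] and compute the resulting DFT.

Original 4-point DFT: [2, 3+5i, 0, 3-5i]
Zero-padded 9-point DFT provides frequency interpolation.

DFT_9([x, 0, ...]) = [2, -1.2057-0.3277i, 1.0924+4.9097i, 6.5000+0.8660i, 1.6133-2.5568i, 1.6133+2.5568i, 6.5000-0.8660i, 1.0924-4.9097i, -1.2057+0.3277i]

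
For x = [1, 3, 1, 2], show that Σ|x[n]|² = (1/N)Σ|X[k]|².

Time domain:
Σ|x[n]|² = |1|² + |3|² + |1|² + |2|² = 15.0000

Frequency domain:
(1/4)Σ|X[k]|² = (1/4)(|7|² + |-1i|² + |-3|² + |1i|²) = (1/4)·60.0000 = 15.0000

Both sides agree, confirming Parseval's theorem.

Σ|x[n]|² = (1/N)Σ|X[k]|² = 15.0000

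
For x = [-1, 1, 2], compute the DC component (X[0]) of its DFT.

X[0] = Σ(n=0 to 2) x[n] · ω_3^0 = Σ x[n]
= (-1) + (1) + (2)

X[0] = 2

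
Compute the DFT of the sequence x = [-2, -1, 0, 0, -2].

X[k] = Σ(n=0 to 4) x[n] · ω_5^(nk)
where ω_5 = e^(-2πi/5)

Computing each X[k]:
X[0] = -5
X[1] = -2.9271-0.9511i
X[2] = 0.4271-0.5878i
X[3] = 0.4271+0.5878i
X[4] = -2.9271+0.9511i

X = [-5, -2.9271-0.9511i, 0.4271-0.5878i, 0.4271+0.5878i, -2.9271+0.9511i]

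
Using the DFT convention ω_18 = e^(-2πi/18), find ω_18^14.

ω_18^14 = e^(-2πi·14/18)
= cos(-2π·14/18) + i·sin(-2π·14/18)
= cos(-28π/18) + i·sin(-28π/18)

ω_18^14 = cos(-28π/18) + i·sin(-28π/18) = 0.1736+0.9848i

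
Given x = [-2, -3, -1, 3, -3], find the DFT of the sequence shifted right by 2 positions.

Time shift by 2: X_shifted[k] = ω_5^(2k) · X[k]
Shifted x = [3, -3, -2, -3, -1]

DFT(x[n-2]) = [-6, 5.8090+1.3143i, 4.6910+2.1266i, 4.6910-2.1266i, 5.8090-1.3143i]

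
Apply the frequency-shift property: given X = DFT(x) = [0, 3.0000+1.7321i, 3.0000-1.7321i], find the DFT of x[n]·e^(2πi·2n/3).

Modulation property: DFT(ω_3^(-2n)·x[n]) = X[(k-2) mod 3], so circularly shift X by 2 positions.

X[k-2] = [3.0000+1.7321i, 3.0000-1.7321i, 0]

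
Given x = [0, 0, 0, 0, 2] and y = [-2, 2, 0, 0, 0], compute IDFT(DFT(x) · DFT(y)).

(x ⊛ y)[n] = Σ(m=0 to 4) x[m] · y[(n-m) mod 5]

Computing each output sample:
(x ⊛ y)[0] = 4
(x ⊛ y)[1] = 0
(x ⊛ y)[2] = 0
(x ⊛ y)[3] = 0
(x ⊛ y)[4] = -4

x ⊛ y = [4, 0, 0, 0, -4]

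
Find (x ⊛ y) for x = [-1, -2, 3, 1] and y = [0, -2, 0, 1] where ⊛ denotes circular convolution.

(x ⊛ y)[n] = Σ(m=0 to 3) x[m] · y[(n-m) mod 4]

Computing each output sample:
(x ⊛ y)[0] = -4
(x ⊛ y)[1] = 5
(x ⊛ y)[2] = 5
(x ⊛ y)[3] = -7

x ⊛ y = [-4, 5, 5, -7]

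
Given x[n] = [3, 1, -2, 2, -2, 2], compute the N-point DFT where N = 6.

X[k] = Σ(n=0 to 5) x[n] · ω_6^(nk)
where ω_6 = e^(-2πi/6)

Computing each X[k]:
X[0] = 4
X[1] = 4.5000+0.8660i
X[2] = 5.5000+0.8660i
X[3] = -6
X[4] = 5.5000-0.8660i
X[5] = 4.5000-0.8660i

X = [4, 4.5000+0.8660i, 5.5000+0.8660i, -6, 5.5000-0.8660i, 4.5000-0.8660i]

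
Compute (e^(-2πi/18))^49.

Since ω_18^18 = 1, powers reduce modulo 18.
49 mod 18 = 13
So ω_18^49 = ω_18^13 = e^(-2πi·13/18)

ω_18^49 = ω_18^13 = -0.1736+0.9848i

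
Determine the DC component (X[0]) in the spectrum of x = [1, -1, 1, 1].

X[0] = Σ(n=0 to 3) x[n] · ω_4^0 = Σ x[n]
= (1) + (-1) + (1) + (1)

X[0] = 2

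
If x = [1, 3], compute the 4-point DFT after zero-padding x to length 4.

Original 2-point DFT: [4, -2]
Zero-padded 4-point DFT provides frequency interpolation.

DFT_4([x, 0, ...]) = [4, 1-3i, -2, 1+3i]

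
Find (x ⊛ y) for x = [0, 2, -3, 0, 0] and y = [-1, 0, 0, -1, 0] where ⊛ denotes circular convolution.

(x ⊛ y)[n] = Σ(m=0 to 4) x[m] · y[(n-m) mod 5]

Computing each output sample:
(x ⊛ y)[0] = 3
(x ⊛ y)[1] = -2
(x ⊛ y)[2] = 3
(x ⊛ y)[3] = 0
(x ⊛ y)[4] = -2

x ⊛ y = [3, -2, 3, 0, -2]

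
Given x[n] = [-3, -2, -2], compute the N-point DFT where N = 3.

X[k] = Σ(n=0 to 2) x[n] · ω_3^(nk)
where ω_3 = e^(-2πi/3)

Computing each X[k]:
X[0] = -7
X[1] = -1
X[2] = -1

X = [-7, -1, -1]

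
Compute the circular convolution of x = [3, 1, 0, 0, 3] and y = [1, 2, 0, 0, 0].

(x ⊛ y)[n] = Σ(m=0 to 4) x[m] · y[(n-m) mod 5]

Computing each output sample:
(x ⊛ y)[0] = 9
(x ⊛ y)[1] = 7
(x ⊛ y)[2] = 2
(x ⊛ y)[3] = 0
(x ⊛ y)[4] = 3

x ⊛ y = [9, 7, 2, 0, 3]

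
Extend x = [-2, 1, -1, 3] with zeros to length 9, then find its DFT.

Original 4-point DFT: [1, -1+2i, -7, -1-2i]
Zero-padded 9-point DFT provides frequency interpolation.

DFT_9([x, 0, ...]) = [1, -2.9076-2.2561i, -2.3867+1.9553i, 1.0000-1.7321i, -5.2057-3.5829i, -5.2057+3.5829i, 1.0000+1.7321i, -2.3867-1.9553i, -2.9076+2.2561i]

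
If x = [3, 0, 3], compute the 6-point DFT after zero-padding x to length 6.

Original 3-point DFT: [6, 1.5000+2.5981i, 1.5000-2.5981i]
Zero-padded 6-point DFT provides frequency interpolation.

DFT_6([x, 0, ...]) = [6, 1.5000-2.5981i, 1.5000+2.5981i, 6, 1.5000-2.5981i, 1.5000+2.5981i]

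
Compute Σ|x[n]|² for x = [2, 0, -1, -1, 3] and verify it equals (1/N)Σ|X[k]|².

Time domain:
Σ|x[n]|² = |2|² + |0|² + |-1|² + |-1|² + |3|² = 15.0000

Frequency domain:
(1/5)Σ|X[k]|² = (1/5)(|3|² + |4.5451+2.8532i|² + |-1.0451+1.7634i|² + |-1.0451-1.7634i|² + |4.5451-2.8532i|²) = (1/5)·75.0000 = 15.0000

Both sides agree, confirming Parseval's theorem.

Σ|x[n]|² = (1/N)Σ|X[k]|² = 15.0000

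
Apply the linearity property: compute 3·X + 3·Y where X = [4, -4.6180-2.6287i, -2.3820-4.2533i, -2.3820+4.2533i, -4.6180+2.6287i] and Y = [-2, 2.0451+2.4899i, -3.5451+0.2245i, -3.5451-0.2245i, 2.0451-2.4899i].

By linearity: DFT(3x + 3y) = 3·DFT(x) + 3·DFT(y)
= 3·[4, -4.6180-2.6287i, -2.3820-4.2533i, -2.3820+4.2533i, -4.6180+2.6287i] + 3·[-2, 2.0451+2.4899i, -3.5451+0.2245i, -3.5451-0.2245i, 2.0451-2.4899i]

Computing element-wise:
Z[0] = 3·(4) + 3·(-2) = 6
Z[1] = 3·(-4.6180-2.6287i) + 3·(2.0451+2.4899i) = -7.7187-0.4164i
Z[2] = 3·(-2.3820-4.2533i) + 3·(-3.5451+0.2245i) = -17.7813-12.0864i
Z[3] = 3·(-2.3820+4.2533i) + 3·(-3.5451-0.2245i) = -17.7813+12.0864i
Z[4] = 3·(-4.6180+2.6287i) + 3·(2.0451-2.4899i) = -7.7187+0.4164i

DFT(3x + 3y) = 3·X + 3·Y = [6, -7.7187-0.4164i, -17.7813-12.0864i, -17.7813+12.0864i, -7.7187+0.4164i]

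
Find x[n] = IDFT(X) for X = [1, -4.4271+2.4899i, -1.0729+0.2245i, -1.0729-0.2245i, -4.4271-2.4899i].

x[n] = (1/5) Σ(k=0 to 4) X[k] · e^(2πikn/5)

Computing each x[n]:
x[0] = -2
x[1] = -1
x[2] = 1
x[3] = 2
x[4] = 1

x = [-2, -1, 1, 2, 1]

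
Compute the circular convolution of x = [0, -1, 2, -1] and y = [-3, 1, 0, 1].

(x ⊛ y)[n] = Σ(m=0 to 3) x[m] · y[(n-m) mod 4]

Computing each output sample:
(x ⊛ y)[0] = -2
(x ⊛ y)[1] = 5
(x ⊛ y)[2] = -8
(x ⊛ y)[3] = 5

x ⊛ y = [-2, 5, -8, 5]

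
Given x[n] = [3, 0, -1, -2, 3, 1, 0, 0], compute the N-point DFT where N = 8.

X[k] = Σ(n=0 to 7) x[n] · ω_8^(nk)
where ω_8 = e^(-2πi/8)

Computing each X[k]:
X[0] = 4
X[1] = 0.7071+3.1213i
X[2] = 7-3i
X[3] = -0.7071+1.1213i
X[4] = 6
X[5] = -0.7071-1.1213i
X[6] = 7+3i
X[7] = 0.7071-3.1213i

X = [4, 0.7071+3.1213i, 7-3i, -0.7071+1.1213i, 6, -0.7071-1.1213i, 7+3i, 0.7071-3.1213i]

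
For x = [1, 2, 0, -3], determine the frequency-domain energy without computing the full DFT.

Parseval: Σ|x[n]|² = (1/N)Σ|X[k]|², so Σ|X[k]|² = N·Σ|x[n]|² = 4·14.0000

Σ|X[k]|² = N·Σ|x[n]|² = 4·14.0000 = 56.0000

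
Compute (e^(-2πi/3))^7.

Since ω_3^3 = 1, powers reduce modulo 3.
7 mod 3 = 1
So ω_3^7 = ω_3^1 = e^(-2πi·1/3)

ω_3^7 = ω_3^1 = -0.5000-0.8660i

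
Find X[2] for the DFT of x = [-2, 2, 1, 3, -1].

X[2] = Σ(n=0 to 4) x[n] · ω_5^(2n) where ω_5 = e^(-2πi/5)
= (-2)·ω_5^0 + (2)·ω_5^2 + (1)·ω_5^4 + (3)·ω_5^6 + (-1)·ω_5^8

X[2] = -1.5729-3.6655i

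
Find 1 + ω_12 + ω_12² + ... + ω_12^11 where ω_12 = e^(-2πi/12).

Sum of all nth roots of unity equals 0 for n > 1 (geometric series with r ≠ 1).

0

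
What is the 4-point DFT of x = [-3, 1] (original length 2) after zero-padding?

Original 2-point DFT: [-2, -4]
Zero-padded 4-point DFT provides frequency interpolation.

DFT_4([x, 0, ...]) = [-2, -3-1i, -4, -3+1i]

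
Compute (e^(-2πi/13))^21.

Since ω_13^13 = 1, powers reduce modulo 13.
21 mod 13 = 8
So ω_13^21 = ω_13^8 = e^(-2πi·8/13)

ω_13^21 = ω_13^8 = -0.7485+0.6631i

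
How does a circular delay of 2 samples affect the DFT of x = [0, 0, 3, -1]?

Time shift by 2: X_shifted[k] = ω_4^(2k) · X[k]
Shifted x = [3, -1, 0, 0]

DFT(x[n-2]) = [2, 3+1i, 4, 3-1i]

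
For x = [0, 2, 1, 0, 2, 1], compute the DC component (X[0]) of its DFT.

X[0] = Σ(n=0 to 5) x[n] · ω_6^0 = Σ x[n]
= (0) + (2) + (1) + (0) + (2) + (1)

X[0] = 6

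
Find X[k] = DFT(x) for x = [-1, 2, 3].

X[k] = Σ(n=0 to 2) x[n] · ω_3^(nk)
where ω_3 = e^(-2πi/3)

Computing each X[k]:
X[0] = 4
X[1] = -3.5000+0.8660i
X[2] = -3.5000-0.8660i

X = [4, -3.5000+0.8660i, -3.5000-0.8660i]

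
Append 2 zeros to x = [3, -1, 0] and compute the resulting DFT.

Original 3-point DFT: [2, 3.5000+0.8660i, 3.5000-0.8660i]
Zero-padded 5-point DFT provides frequency interpolation.

DFT_5([x, 0, ...]) = [2, 2.6910+0.9511i, 3.8090+0.5878i, 3.8090-0.5878i, 2.6910-0.9511i]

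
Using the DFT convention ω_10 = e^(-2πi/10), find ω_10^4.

ω_10^4 = e^(-2πi·4/10)
= cos(-2π·4/10) + i·sin(-2π·4/10)
= cos(-8π/10) + i·sin(-8π/10)

ω_10^4 = cos(-8π/10) + i·sin(-8π/10) = -0.8090-0.5878i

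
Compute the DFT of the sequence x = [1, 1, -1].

X[k] = Σ(n=0 to 2) x[n] · ω_3^(nk)
where ω_3 = e^(-2πi/3)

Computing each X[k]:
X[0] = 1
X[1] = 1.0000-1.7321i
X[2] = 1.0000+1.7321i

X = [1, 1.0000-1.7321i, 1.0000+1.7321i]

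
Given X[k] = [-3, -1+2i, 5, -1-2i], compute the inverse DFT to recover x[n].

x[n] = (1/4) Σ(k=0 to 3) X[k] · e^(2πikn/4)

Computing each x[n]:
x[0] = 0
x[1] = -3
x[2] = 1
x[3] = -1

x = [0, -3, 1, -1]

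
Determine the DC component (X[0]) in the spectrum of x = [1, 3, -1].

X[0] = Σ(n=0 to 2) x[n] · ω_3^0 = Σ x[n]
= (1) + (3) + (-1)

X[0] = 3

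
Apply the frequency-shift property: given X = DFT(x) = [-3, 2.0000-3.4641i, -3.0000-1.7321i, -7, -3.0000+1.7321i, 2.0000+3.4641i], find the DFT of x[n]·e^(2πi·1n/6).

Modulation property: DFT(ω_6^(-1n)·x[n]) = X[(k-1) mod 6], so circularly shift X by 1 positions.

X[k-1] = [2.0000+3.4641i, -3, 2.0000-3.4641i, -3.0000-1.7321i, -7, -3.0000+1.7321i]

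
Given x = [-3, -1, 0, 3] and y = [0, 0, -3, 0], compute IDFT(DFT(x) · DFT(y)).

(x ⊛ y)[n] = Σ(m=0 to 3) x[m] · y[(n-m) mod 4]

Computing each output sample:
(x ⊛ y)[0] = 0
(x ⊛ y)[1] = -9
(x ⊛ y)[2] = 9
(x ⊛ y)[3] = 3

x ⊛ y = [0, -9, 9, 3]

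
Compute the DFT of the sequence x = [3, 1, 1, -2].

X[k] = Σ(n=0 to 3) x[n] · ω_4^(nk)
where ω_4 = e^(-2πi/4)

Computing each X[k]:
X[0] = 3
X[1] = 2-3i
X[2] = 5
X[3] = 2+3i

X = [3, 2-3i, 5, 2+3i]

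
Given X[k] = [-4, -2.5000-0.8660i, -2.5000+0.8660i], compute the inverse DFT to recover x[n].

x[n] = (1/3) Σ(k=0 to 2) X[k] · e^(2πikn/3)

Computing each x[n]:
x[0] = -3
x[1] = 0
x[2] = -1

x = [-3, 0, -1]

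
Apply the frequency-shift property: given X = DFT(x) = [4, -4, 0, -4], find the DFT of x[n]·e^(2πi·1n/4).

Modulation property: DFT(ω_4^(-1n)·x[n]) = X[(k-1) mod 4], so circularly shift X by 1 positions.

X[k-1] = [-4, 4, -4, 0]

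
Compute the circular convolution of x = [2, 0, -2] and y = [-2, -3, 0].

(x ⊛ y)[n] = Σ(m=0 to 2) x[m] · y[(n-m) mod 3]

Computing each output sample:
(x ⊛ y)[0] = 2
(x ⊛ y)[1] = -6
(x ⊛ y)[2] = 4

x ⊛ y = [2, -6, 4]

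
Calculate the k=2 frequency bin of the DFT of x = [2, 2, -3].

X[2] = Σ(n=0 to 2) x[n] · ω_3^(2n) where ω_3 = e^(-2πi/3)
= (2)·ω_3^0 + (2)·ω_3^2 + (-3)·ω_3^4

X[2] = 2.5000+4.3301i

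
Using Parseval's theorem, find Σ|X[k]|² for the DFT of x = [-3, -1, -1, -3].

Parseval: Σ|x[n]|² = (1/N)Σ|X[k]|², so Σ|X[k]|² = N·Σ|x[n]|² = 4·20.0000

Σ|X[k]|² = N·Σ|x[n]|² = 4·20.0000 = 80.0000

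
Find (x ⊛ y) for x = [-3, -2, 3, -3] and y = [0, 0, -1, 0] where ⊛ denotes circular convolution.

(x ⊛ y)[n] = Σ(m=0 to 3) x[m] · y[(n-m) mod 4]

Computing each output sample:
(x ⊛ y)[0] = -3
(x ⊛ y)[1] = 3
(x ⊛ y)[2] = 3
(x ⊛ y)[3] = 2

x ⊛ y = [-3, 3, 3, 2]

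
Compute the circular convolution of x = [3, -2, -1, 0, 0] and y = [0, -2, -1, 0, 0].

(x ⊛ y)[n] = Σ(m=0 to 4) x[m] · y[(n-m) mod 5]

Computing each output sample:
(x ⊛ y)[0] = 0
(x ⊛ y)[1] = -6
(x ⊛ y)[2] = 1
(x ⊛ y)[3] = 4
(x ⊛ y)[4] = 1

x ⊛ y = [0, -6, 1, 4, 1]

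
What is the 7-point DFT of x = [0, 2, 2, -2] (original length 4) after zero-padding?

Original 4-point DFT: [2, -2-4i, 2, -2+4i]
Zero-padded 7-point DFT provides frequency interpolation.

DFT_7([x, 0, ...]) = [2, 2.6039-2.6458i, -3.4940-2.6458i, -0.1099+2.6458i, -0.1099-2.6458i, -3.4940+2.6458i, 2.6039+2.6458i]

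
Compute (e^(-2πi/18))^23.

Since ω_18^18 = 1, powers reduce modulo 18.
23 mod 18 = 5
So ω_18^23 = ω_18^5 = e^(-2πi·5/18)

ω_18^23 = ω_18^5 = -0.1736-0.9848i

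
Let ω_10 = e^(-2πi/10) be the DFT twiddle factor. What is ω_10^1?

ω_10^1 = e^(-2πi·1/10)
= cos(-2π·1/10) + i·sin(-2π·1/10)
= cos(-2π/10) + i·sin(-2π/10)

ω_10^1 = cos(-2π/10) + i·sin(-2π/10) = 0.8090-0.5878i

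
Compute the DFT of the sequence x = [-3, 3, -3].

X[k] = Σ(n=0 to 2) x[n] · ω_3^(nk)
where ω_3 = e^(-2πi/3)

Computing each X[k]:
X[0] = -3
X[1] = -3.0000-5.1962i
X[2] = -3.0000+5.1962i

X = [-3, -3.0000-5.1962i, -3.0000+5.1962i]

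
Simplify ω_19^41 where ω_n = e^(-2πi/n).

Since ω_19^19 = 1, powers reduce modulo 19.
41 mod 19 = 3
So ω_19^41 = ω_19^3 = e^(-2πi·3/19)

ω_19^41 = ω_19^3 = 0.5469-0.8372i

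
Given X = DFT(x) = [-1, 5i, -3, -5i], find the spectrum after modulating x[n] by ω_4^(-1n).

Modulation property: DFT(ω_4^(-1n)·x[n]) = X[(k-1) mod 4], so circularly shift X by 1 positions.

X[k-1] = [-5i, -1, 5i, -3]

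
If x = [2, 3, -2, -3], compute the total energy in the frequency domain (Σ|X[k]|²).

Parseval: Σ|x[n]|² = (1/N)Σ|X[k]|², so Σ|X[k]|² = N·Σ|x[n]|² = 4·26.0000

Σ|X[k]|² = N·Σ|x[n]|² = 4·26.0000 = 104.0000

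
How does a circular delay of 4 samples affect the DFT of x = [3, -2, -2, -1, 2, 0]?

Time shift by 4: X_shifted[k] = ω_6^(4k) · X[k]
Shifted x = [-2, -1, 2, 0, 3, -2]

DFT(x[n-4]) = [0, -6, -3.0000-1.7321i, 6, -3.0000+1.7321i, -6]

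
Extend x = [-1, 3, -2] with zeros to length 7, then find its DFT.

Original 3-point DFT: [0, -1.5000-4.3301i, -1.5000+4.3301i]
Zero-padded 7-point DFT provides frequency interpolation.

DFT_7([x, 0, ...]) = [0, 1.3155-0.3956i, 0.1344-3.7926i, -4.9499-2.8653i, -4.9499+2.8653i, 0.1344+3.7926i, 1.3155+0.3956i]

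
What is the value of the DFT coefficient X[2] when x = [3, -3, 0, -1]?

X[2] = Σ(n=0 to 3) x[n] · ω_4^(2n) where ω_4 = e^(-2πi/4)
= (3)·ω_4^0 + (-3)·ω_4^2 + (0)·ω_4^4 + (-1)·ω_4^6

X[2] = 7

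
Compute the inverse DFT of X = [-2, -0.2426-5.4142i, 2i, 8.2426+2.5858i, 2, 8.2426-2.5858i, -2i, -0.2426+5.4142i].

x[n] = (1/8) Σ(k=0 to 7) X[k] · e^(2πikn/8)

Computing each x[n]:
x[0] = 2
x[1] = -2
x[2] = 2
x[3] = 2
x[4] = -2
x[5] = 0
x[6] = -2
x[7] = -2

x = [2, -2, 2, 2, -2, 0, -2, -2]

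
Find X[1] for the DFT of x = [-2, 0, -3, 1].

X[1] = Σ(n=0 to 3) x[n] · ω_4^(1n) where ω_4 = e^(-2πi/4)
= (-2)·ω_4^0 + (0)·ω_4^1 + (-3)·ω_4^2 + (1)·ω_4^3

X[1] = 1+1i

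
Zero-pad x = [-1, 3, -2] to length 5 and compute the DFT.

Original 3-point DFT: [0, -1.5000-4.3301i, -1.5000+4.3301i]
Zero-padded 5-point DFT provides frequency interpolation.

DFT_5([x, 0, ...]) = [0, 1.5451-1.6776i, -4.0451-3.6655i, -4.0451+3.6655i, 1.5451+1.6776i]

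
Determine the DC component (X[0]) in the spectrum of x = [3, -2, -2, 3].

X[0] = Σ(n=0 to 3) x[n] · ω_4^0 = Σ x[n]
= (3) + (-2) + (-2) + (3)

X[0] = 2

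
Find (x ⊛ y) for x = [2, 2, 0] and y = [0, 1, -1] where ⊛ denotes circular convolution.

(x ⊛ y)[n] = Σ(m=0 to 2) x[m] · y[(n-m) mod 3]

Computing each output sample:
(x ⊛ y)[0] = -2
(x ⊛ y)[1] = 2
(x ⊛ y)[2] = 0

x ⊛ y = [-2, 2, 0]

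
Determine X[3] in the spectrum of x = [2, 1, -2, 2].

X[3] = Σ(n=0 to 3) x[n] · ω_4^(3n) where ω_4 = e^(-2πi/4)
= (2)·ω_4^0 + (1)·ω_4^3 + (-2)·ω_4^6 + (2)·ω_4^9

X[3] = 4-1i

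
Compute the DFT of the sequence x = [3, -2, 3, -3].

X[k] = Σ(n=0 to 3) x[n] · ω_4^(nk)
where ω_4 = e^(-2πi/4)

Computing each X[k]:
X[0] = 1
X[1] = -1i
X[2] = 11
X[3] = 1i

X = [1, -1i, 11, 1i]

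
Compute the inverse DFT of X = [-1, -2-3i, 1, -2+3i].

x[n] = (1/4) Σ(k=0 to 3) X[k] · e^(2πikn/4)

Computing each x[n]:
x[0] = -1
x[1] = 1
x[2] = 1
x[3] = -2

x = [-1, 1, 1, -2]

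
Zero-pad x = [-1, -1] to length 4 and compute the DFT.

Original 2-point DFT: [-2, 0]
Zero-padded 4-point DFT provides frequency interpolation.

DFT_4([x, 0, ...]) = [-2, -1+1i, 0, -1-1i]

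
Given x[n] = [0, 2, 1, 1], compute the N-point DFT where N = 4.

X[k] = Σ(n=0 to 3) x[n] · ω_4^(nk)
where ω_4 = e^(-2πi/4)

Computing each X[k]:
X[0] = 4
X[1] = -1-1i
X[2] = -2
X[3] = -1+1i

X = [4, -1-1i, -2, -1+1i]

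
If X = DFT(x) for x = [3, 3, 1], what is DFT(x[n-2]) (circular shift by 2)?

Time shift by 2: X_shifted[k] = ω_3^(2k) · X[k]
Shifted x = [3, 1, 3]

DFT(x[n-2]) = [7, 1.0000+1.7321i, 1.0000-1.7321i]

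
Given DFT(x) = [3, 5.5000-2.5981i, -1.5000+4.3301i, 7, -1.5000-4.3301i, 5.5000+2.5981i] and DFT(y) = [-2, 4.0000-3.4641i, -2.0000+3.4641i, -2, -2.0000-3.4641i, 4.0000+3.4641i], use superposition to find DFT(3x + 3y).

By linearity: DFT(3x + 3y) = 3·DFT(x) + 3·DFT(y)
= 3·[3, 5.5000-2.5981i, -1.5000+4.3301i, 7, -1.5000-4.3301i, 5.5000+2.5981i] + 3·[-2, 4.0000-3.4641i, -2.0000+3.4641i, -2, -2.0000-3.4641i, 4.0000+3.4641i]

Computing element-wise:
Z[0] = 3·(3) + 3·(-2) = 3
Z[1] = 3·(5.5000-2.5981i) + 3·(4.0000-3.4641i) = 28.5000-18.1866i
Z[2] = 3·(-1.5000+4.3301i) + 3·(-2.0000+3.4641i) = -10.5000+23.3826i
Z[3] = 3·(7) + 3·(-2) = 15
Z[4] = 3·(-1.5000-4.3301i) + 3·(-2.0000-3.4641i) = -10.5000-23.3826i
Z[5] = 3·(5.5000+2.5981i) + 3·(4.0000+3.4641i) = 28.5000+18.1866i

DFT(3x + 3y) = 3·X + 3·Y = [3, 28.5000-18.1866i, -10.5000+23.3826i, 15, -10.5000-23.3826i, 28.5000+18.1866i]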